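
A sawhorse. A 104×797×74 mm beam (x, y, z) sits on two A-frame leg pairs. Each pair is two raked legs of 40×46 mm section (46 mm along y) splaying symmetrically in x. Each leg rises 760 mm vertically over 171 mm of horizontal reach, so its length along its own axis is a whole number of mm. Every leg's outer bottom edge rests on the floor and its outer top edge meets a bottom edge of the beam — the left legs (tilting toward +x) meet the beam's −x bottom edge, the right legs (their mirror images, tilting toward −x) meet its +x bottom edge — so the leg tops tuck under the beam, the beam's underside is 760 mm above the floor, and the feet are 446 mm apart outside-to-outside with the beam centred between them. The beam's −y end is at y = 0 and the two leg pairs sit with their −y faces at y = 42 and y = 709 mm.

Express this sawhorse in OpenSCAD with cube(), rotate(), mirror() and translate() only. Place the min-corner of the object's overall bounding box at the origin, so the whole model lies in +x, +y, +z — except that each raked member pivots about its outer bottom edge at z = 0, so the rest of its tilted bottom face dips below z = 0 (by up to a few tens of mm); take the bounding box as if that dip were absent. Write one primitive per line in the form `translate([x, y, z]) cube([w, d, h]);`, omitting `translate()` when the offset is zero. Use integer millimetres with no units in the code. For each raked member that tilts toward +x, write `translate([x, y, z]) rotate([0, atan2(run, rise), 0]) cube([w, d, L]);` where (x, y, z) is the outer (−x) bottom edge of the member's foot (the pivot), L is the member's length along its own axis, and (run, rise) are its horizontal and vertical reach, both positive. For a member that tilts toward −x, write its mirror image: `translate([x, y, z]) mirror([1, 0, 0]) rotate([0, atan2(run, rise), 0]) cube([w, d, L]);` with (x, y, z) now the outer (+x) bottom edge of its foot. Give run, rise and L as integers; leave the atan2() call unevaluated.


translate([171, 0, 760]) cube([104, 797, 74]);
translate([0, 42, 0]) rotate([0, atan2(171, 760), 0]) cube([40, 46, 779]);
translate([446, 42, 0]) mirror([1, 0, 0]) rotate([0, atan2(171, 760), 0]) cube([40, 46, 779]);
translate([0, 709, 0]) rotate([0, atan2(171, 760), 0]) cube([40, 46, 779]);
translate([446, 709, 0]) mirror([1, 0, 0]) rotate([0, atan2(171, 760), 0]) cube([40, 46, 779]);


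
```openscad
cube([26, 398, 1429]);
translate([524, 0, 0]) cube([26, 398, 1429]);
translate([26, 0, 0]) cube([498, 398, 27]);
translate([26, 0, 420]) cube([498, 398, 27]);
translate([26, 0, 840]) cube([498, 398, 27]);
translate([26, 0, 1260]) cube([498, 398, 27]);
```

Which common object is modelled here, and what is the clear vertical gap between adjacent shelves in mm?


A bookshelf. The clear shelf gap is 393 mm.

Two tall side panels with 4 horizontal boards between them — a bookshelf. The first two shelf undersides are at z = 0 and z = 420; with shelf thickness 27, the clear gap is 420 − 0 − 27 = 393 mm.


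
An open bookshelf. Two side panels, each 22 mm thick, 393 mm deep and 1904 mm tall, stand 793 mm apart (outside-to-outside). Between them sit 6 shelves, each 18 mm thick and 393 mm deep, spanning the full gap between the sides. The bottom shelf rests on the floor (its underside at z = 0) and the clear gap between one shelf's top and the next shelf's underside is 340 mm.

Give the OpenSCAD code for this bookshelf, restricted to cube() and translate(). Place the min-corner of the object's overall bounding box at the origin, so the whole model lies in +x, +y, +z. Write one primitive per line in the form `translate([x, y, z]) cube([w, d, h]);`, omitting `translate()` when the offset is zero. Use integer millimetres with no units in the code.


cube([22, 393, 1904]);
translate([771, 0, 0]) cube([22, 393, 1904]);
translate([22, 0, 0]) cube([749, 393, 18]);
translate([22, 0, 358]) cube([749, 393, 18]);
translate([22, 0, 716]) cube([749, 393, 18]);
translate([22, 0, 1074]) cube([749, 393, 18]);
translate([22, 0, 1432]) cube([749, 393, 18]);
translate([22, 0, 1790]) cube([749, 393, 18]);


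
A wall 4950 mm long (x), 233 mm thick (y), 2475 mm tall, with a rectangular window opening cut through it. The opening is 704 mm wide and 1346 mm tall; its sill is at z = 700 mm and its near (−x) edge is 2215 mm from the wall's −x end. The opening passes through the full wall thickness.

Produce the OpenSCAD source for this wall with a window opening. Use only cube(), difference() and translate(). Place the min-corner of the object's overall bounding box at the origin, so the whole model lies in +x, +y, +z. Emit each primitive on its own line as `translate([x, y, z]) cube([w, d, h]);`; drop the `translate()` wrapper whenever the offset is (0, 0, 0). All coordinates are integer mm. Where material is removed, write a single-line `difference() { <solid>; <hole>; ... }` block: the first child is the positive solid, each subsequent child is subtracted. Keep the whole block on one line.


difference() { cube([4950, 233, 2475]); translate([2215, 0, 700]) cube([704, 233, 1346]); }


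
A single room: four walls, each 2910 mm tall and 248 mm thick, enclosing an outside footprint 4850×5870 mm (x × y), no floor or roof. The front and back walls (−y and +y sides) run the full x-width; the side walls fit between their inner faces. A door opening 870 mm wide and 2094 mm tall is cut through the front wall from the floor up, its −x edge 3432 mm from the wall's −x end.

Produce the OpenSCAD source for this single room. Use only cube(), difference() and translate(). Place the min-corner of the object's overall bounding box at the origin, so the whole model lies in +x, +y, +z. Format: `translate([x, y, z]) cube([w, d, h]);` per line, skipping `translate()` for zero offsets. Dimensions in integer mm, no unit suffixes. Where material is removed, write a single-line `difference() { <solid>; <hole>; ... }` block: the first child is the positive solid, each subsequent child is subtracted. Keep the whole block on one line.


difference() { cube([4850, 248, 2910]); translate([3432, 0, 0]) cube([870, 248, 2094]); }
translate([0, 5622, 0]) cube([4850, 248, 2910]);
translate([0, 248, 0]) cube([248, 5374, 2910]);
translate([4602, 248, 0]) cube([248, 5374, 2910]);


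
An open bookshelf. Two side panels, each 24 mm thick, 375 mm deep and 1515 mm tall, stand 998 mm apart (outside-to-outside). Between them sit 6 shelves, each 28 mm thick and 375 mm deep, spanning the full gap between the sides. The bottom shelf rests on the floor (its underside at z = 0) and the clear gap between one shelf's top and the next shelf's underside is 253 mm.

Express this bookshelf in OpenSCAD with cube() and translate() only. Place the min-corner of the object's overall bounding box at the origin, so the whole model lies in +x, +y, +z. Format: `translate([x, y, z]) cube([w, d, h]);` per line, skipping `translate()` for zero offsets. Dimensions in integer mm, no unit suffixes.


cube([24, 375, 1515]);
translate([974, 0, 0]) cube([24, 375, 1515]);
translate([24, 0, 0]) cube([950, 375, 28]);
translate([24, 0, 281]) cube([950, 375, 28]);
translate([24, 0, 562]) cube([950, 375, 28]);
translate([24, 0, 843]) cube([950, 375, 28]);
translate([24, 0, 1124]) cube([950, 375, 28]);
translate([24, 0, 1405]) cube([950, 375, 28]);


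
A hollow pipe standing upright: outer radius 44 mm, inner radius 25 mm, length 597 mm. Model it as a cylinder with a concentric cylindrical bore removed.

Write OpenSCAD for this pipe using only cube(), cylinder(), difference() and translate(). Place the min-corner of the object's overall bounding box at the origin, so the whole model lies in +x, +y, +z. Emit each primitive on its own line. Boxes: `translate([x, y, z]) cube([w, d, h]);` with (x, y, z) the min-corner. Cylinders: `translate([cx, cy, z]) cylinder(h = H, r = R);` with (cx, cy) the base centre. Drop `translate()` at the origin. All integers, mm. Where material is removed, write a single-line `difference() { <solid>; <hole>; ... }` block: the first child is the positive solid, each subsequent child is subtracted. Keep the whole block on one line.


difference() { translate([44, 44, 0]) cylinder(h = 597, r = 44); translate([44, 44, 0]) cylinder(h = 597, r = 25); }


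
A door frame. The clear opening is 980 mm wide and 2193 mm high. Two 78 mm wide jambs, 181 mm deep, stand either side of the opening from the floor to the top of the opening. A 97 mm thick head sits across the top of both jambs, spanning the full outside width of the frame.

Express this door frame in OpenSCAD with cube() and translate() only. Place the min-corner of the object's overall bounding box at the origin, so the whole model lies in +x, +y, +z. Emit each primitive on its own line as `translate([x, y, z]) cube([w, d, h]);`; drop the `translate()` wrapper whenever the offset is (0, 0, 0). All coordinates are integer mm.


cube([78, 181, 2193]);
translate([1058, 0, 0]) cube([78, 181, 2193]);
translate([0, 0, 2193]) cube([1136, 181, 97]);


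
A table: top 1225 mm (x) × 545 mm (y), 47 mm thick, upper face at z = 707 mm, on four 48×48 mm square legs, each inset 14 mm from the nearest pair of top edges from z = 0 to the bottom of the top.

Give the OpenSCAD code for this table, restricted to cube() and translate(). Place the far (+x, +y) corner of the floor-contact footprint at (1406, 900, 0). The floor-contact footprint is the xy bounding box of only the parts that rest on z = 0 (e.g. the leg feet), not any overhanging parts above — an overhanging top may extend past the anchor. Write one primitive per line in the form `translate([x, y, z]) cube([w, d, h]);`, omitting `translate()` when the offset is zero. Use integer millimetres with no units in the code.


translate([195, 369, 660]) cube([1225, 545, 47]);
translate([209, 383, 0]) cube([48, 48, 660]);
translate([1358, 383, 0]) cube([48, 48, 660]);
translate([209, 852, 0]) cube([48, 48, 660]);
translate([1358, 852, 0]) cube([48, 48, 660]);


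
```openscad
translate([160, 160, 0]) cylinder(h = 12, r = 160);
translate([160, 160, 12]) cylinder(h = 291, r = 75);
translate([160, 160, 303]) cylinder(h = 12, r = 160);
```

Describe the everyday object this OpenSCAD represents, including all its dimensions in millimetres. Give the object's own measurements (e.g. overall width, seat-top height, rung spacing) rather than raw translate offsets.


A spool: two coaxial disc flanges of radius 160 mm and thickness 12 mm, joined by a core cylinder of radius 75 mm and height 291 mm. The lower flange rests on z = 0 and the three cylinders share a vertical axis.


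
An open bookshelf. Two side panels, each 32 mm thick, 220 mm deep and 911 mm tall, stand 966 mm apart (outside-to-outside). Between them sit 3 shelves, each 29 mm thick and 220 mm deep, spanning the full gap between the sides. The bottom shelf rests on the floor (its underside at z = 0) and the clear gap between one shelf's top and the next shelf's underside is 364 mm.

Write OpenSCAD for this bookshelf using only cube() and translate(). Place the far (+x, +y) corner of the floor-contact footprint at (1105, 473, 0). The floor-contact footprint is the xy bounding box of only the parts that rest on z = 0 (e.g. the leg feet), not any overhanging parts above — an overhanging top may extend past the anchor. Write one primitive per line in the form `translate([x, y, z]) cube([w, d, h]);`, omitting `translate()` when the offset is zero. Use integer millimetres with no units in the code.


translate([139, 253, 0]) cube([32, 220, 911]);
translate([1073, 253, 0]) cube([32, 220, 911]);
translate([171, 253, 0]) cube([902, 220, 29]);
translate([171, 253, 393]) cube([902, 220, 29]);
translate([171, 253, 786]) cube([902, 220, 29]);


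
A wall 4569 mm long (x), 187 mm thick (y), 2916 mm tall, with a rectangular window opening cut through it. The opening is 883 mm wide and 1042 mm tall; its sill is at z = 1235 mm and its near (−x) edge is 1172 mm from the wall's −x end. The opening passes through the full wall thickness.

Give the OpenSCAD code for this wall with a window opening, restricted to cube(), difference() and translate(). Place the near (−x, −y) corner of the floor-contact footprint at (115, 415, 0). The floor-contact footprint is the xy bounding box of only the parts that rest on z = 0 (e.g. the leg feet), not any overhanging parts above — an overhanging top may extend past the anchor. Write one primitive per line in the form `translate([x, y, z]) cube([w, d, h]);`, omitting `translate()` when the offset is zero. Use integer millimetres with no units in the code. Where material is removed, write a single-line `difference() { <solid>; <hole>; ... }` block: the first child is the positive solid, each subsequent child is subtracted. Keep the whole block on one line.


difference() { translate([115, 415, 0]) cube([4569, 187, 2916]); translate([1287, 415, 1235]) cube([883, 187, 1042]); }


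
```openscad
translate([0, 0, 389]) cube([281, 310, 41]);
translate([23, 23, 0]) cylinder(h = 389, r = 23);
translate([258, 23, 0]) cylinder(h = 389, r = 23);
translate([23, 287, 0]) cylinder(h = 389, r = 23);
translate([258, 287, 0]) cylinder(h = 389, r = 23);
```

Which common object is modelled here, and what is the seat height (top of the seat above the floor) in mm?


A stool. The seat height is 430 mm.

A 281×310×41 slab at z = 389 on four corner cylinders — a stool. The seat top is 389 + 41 = 430 mm.


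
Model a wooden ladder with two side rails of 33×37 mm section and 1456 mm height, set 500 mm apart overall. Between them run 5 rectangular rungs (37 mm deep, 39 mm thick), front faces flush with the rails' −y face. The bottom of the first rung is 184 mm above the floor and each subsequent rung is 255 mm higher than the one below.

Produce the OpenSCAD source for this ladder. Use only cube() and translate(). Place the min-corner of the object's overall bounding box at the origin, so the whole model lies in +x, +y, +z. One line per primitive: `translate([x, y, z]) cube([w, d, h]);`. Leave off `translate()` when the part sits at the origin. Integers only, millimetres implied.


// rung span = 500 - 2*33 = 434
// rung[k] z = 184 + k*255
cube([33, 37, 1456]);
translate([467, 0, 0]) cube([33, 37, 1456]);
translate([33, 0, 184]) cube([434, 37, 39]);
translate([33, 0, 439]) cube([434, 37, 39]);
translate([33, 0, 694]) cube([434, 37, 39]);
translate([33, 0, 949]) cube([434, 37, 39]);
translate([33, 0, 1204]) cube([434, 37, 39]);


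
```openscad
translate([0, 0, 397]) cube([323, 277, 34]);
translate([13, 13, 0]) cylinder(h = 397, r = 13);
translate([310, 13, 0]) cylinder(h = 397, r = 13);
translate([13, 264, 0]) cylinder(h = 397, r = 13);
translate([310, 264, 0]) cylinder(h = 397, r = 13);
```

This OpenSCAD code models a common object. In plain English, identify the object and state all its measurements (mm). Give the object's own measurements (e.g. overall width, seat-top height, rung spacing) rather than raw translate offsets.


A four-legged stool. The seat is a 323×277×34 mm slab whose top surface is at z = 431 mm; four round legs, each 26 mm in diameter, run from the floor (z = 0) to the underside of the seat, each leg's axis is inset half a diameter from the nearest pair of seat edges (so the leg's bounding box is flush with the corner).


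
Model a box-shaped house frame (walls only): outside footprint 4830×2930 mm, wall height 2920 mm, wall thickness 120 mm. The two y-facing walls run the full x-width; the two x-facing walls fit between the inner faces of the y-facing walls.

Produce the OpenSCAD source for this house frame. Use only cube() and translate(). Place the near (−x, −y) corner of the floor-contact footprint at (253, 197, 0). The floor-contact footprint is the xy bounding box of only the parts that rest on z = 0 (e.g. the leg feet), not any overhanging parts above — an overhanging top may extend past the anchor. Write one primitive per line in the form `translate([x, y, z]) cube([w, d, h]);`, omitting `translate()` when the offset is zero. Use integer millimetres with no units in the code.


translate([253, 197, 0]) cube([4830, 120, 2920]);
translate([253, 3007, 0]) cube([4830, 120, 2920]);
translate([253, 317, 0]) cube([120, 2690, 2920]);
translate([4963, 317, 0]) cube([120, 2690, 2920]);


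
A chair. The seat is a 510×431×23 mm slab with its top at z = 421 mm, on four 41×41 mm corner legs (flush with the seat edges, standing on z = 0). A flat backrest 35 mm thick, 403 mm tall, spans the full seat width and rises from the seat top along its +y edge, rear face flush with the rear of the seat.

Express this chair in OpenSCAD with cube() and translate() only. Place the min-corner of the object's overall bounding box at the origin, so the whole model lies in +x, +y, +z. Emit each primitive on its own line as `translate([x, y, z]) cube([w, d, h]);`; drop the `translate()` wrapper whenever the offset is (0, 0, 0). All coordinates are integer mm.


// leg_h = 421 - 23 = 398
translate([0, 0, 398]) cube([510, 431, 23]);
cube([41, 41, 398]);
translate([469, 0, 0]) cube([41, 41, 398]);
translate([0, 390, 0]) cube([41, 41, 398]);
translate([469, 390, 0]) cube([41, 41, 398]);
translate([0, 396, 421]) cube([510, 35, 403]);


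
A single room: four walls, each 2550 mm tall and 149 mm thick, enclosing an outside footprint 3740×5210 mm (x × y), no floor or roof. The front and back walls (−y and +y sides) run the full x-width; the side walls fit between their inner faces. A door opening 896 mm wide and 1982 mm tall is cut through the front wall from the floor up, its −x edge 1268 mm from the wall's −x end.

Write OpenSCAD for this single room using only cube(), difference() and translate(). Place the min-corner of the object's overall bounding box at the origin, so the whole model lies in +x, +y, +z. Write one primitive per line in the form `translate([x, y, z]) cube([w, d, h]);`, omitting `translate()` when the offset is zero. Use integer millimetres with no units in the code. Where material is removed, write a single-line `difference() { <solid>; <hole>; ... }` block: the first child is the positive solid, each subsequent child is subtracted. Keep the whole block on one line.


difference() { cube([3740, 149, 2550]); translate([1268, 0, 0]) cube([896, 149, 1982]); }
translate([0, 5061, 0]) cube([3740, 149, 2550]);
translate([0, 149, 0]) cube([149, 4912, 2550]);
translate([3591, 149, 0]) cube([149, 4912, 2550]);


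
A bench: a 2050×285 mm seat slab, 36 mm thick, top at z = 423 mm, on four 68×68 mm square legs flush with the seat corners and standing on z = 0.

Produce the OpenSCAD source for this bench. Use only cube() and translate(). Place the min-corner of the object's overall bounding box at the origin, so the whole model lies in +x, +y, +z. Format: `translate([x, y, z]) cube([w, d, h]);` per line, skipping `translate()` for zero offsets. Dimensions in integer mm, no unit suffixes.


translate([0, 0, 387]) cube([2050, 285, 36]);
cube([68, 68, 387]);
translate([0, 217, 0]) cube([68, 68, 387]);
translate([1982, 0, 0]) cube([68, 68, 387]);
translate([1982, 217, 0]) cube([68, 68, 387]);


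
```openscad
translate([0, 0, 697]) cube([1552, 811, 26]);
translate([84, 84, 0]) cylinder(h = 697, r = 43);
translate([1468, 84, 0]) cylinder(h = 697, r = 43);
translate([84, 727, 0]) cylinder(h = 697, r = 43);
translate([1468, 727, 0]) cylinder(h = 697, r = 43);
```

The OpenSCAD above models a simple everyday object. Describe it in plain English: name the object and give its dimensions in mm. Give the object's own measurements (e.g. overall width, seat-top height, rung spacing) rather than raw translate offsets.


A table: top 1552 mm (x) × 811 mm (y), 26 mm thick, upper face at z = 723 mm, on four round legs of 86 mm diameter, each leg's bounding box inset 41 mm from the nearest pair of top edges from z = 0 to the bottom of the top.


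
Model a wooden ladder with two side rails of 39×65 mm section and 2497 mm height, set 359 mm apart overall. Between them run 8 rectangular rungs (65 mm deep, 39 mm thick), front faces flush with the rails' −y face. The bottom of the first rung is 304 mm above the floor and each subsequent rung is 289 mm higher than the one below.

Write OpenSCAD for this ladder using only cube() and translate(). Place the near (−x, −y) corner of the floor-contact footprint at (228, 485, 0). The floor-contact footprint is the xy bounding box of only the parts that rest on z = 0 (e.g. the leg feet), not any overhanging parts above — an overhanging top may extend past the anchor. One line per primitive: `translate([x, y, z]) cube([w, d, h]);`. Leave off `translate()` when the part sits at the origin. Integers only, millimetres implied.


// rung span = 359 - 2*39 = 281
// rung[k] z = 304 + k*289
translate([228, 485, 0]) cube([39, 65, 2497]);
translate([548, 485, 0]) cube([39, 65, 2497]);
translate([267, 485, 304]) cube([281, 65, 39]);
translate([267, 485, 593]) cube([281, 65, 39]);
translate([267, 485, 882]) cube([281, 65, 39]);
translate([267, 485, 1171]) cube([281, 65, 39]);
translate([267, 485, 1460]) cube([281, 65, 39]);
translate([267, 485, 1749]) cube([281, 65, 39]);
translate([267, 485, 2038]) cube([281, 65, 39]);
translate([267, 485, 2327]) cube([281, 65, 39]);


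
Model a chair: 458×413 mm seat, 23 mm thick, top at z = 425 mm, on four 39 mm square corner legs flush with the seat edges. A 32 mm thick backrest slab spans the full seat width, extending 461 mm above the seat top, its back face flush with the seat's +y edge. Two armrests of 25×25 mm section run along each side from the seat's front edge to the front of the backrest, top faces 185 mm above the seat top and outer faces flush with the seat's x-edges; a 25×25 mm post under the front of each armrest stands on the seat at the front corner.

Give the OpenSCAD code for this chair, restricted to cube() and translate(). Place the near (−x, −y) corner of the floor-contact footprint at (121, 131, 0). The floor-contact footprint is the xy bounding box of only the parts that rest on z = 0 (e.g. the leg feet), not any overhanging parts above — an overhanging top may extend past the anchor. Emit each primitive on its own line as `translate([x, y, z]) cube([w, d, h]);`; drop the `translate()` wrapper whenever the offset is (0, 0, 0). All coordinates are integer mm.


// leg_h = 425 - 23 = 402
// arm post h = 185 - 25 = 160
translate([121, 131, 402]) cube([458, 413, 23]);
translate([121, 131, 0]) cube([39, 39, 402]);
translate([540, 131, 0]) cube([39, 39, 402]);
translate([121, 505, 0]) cube([39, 39, 402]);
translate([540, 505, 0]) cube([39, 39, 402]);
translate([121, 512, 425]) cube([458, 32, 461]);
translate([121, 131, 585]) cube([25, 381, 25]);
translate([554, 131, 585]) cube([25, 381, 25]);
translate([121, 131, 425]) cube([25, 25, 160]);
translate([554, 131, 425]) cube([25, 25, 160]);


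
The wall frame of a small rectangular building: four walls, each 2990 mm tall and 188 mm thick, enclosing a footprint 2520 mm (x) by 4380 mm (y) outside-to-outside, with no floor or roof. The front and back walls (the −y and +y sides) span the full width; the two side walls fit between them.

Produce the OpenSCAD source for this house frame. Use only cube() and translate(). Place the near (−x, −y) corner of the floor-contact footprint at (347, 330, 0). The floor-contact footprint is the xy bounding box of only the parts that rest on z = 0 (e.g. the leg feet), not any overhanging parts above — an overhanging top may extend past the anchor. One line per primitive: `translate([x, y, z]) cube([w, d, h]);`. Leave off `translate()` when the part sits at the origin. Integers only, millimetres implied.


translate([347, 330, 0]) cube([2520, 188, 2990]);
translate([347, 4522, 0]) cube([2520, 188, 2990]);
translate([347, 518, 0]) cube([188, 4004, 2990]);
translate([2679, 518, 0]) cube([188, 4004, 2990]);


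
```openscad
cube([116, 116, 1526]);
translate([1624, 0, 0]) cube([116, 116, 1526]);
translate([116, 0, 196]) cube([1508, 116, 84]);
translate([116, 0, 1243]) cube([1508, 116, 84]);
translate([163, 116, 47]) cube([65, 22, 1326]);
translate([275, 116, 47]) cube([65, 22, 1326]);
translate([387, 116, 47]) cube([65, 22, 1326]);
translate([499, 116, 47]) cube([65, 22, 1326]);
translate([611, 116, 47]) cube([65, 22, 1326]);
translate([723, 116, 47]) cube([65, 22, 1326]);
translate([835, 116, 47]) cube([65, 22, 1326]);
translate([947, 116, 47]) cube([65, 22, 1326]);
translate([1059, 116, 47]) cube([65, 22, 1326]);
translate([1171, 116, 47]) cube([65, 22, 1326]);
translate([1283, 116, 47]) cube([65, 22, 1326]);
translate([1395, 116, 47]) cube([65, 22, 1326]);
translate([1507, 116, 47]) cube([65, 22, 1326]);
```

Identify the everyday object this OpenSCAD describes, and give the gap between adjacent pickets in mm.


A fence section. The picket gap is 47 mm.

Two posts, two rails, 13 pickets — a fence section. Span 1508 mm holds 13 pickets of 65 mm with 14 equal gaps: ⌊(1508 − 13·65) / 14⌋ = 47 mm.


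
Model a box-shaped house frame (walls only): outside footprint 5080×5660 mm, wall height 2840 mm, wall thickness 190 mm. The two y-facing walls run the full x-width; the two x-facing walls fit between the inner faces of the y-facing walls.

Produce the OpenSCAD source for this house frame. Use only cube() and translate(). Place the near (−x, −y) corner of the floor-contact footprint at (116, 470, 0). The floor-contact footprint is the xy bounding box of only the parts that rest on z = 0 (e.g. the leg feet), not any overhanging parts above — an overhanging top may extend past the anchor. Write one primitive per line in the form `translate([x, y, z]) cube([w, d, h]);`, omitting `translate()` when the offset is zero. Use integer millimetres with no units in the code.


translate([116, 470, 0]) cube([5080, 190, 2840]);
translate([116, 5940, 0]) cube([5080, 190, 2840]);
translate([116, 660, 0]) cube([190, 5280, 2840]);
translate([5006, 660, 0]) cube([190, 5280, 2840]);


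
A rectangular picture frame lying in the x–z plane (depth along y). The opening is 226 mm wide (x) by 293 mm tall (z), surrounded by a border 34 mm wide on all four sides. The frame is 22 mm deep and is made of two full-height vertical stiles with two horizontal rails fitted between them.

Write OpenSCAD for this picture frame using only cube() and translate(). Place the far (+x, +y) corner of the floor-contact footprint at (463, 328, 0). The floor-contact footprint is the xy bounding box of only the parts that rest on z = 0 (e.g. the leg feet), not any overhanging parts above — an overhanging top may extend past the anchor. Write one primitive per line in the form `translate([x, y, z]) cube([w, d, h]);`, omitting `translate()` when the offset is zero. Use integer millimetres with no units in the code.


translate([169, 306, 0]) cube([34, 22, 361]);
translate([429, 306, 0]) cube([34, 22, 361]);
translate([203, 306, 0]) cube([226, 22, 34]);
translate([203, 306, 327]) cube([226, 22, 34]);


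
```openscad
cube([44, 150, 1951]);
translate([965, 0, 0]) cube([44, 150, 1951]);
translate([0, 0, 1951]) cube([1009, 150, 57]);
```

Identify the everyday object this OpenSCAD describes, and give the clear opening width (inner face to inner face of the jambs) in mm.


A door frame. The clear opening width is 921 mm.

Two 1951 mm tall posts with a header on top — a door frame. The left jamb is 44 mm wide at x = 0; the right jamb starts at x = 965. The clear opening is 965 − 44 = 921 mm.


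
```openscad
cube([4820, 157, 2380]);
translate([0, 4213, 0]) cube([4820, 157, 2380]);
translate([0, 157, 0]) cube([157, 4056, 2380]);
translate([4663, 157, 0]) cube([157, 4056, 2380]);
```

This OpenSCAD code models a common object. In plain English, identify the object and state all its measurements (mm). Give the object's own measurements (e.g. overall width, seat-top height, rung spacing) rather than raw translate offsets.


The wall frame of a small rectangular building: four walls, each 2380 mm tall and 157 mm thick, enclosing a footprint 4820 mm (x) by 4370 mm (y) outside-to-outside, with no floor or roof. The front and back walls (the −y and +y sides) span the full width; the two side walls fit between them.


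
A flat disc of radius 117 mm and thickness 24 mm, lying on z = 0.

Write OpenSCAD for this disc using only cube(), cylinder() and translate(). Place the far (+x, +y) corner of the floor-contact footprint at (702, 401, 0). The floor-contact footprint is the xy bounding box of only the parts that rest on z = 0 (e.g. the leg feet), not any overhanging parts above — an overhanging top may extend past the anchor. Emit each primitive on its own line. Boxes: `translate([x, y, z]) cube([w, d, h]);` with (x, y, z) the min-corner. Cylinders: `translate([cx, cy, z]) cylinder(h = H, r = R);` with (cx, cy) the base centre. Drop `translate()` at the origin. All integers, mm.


translate([585, 284, 0]) cylinder(h = 24, r = 117);


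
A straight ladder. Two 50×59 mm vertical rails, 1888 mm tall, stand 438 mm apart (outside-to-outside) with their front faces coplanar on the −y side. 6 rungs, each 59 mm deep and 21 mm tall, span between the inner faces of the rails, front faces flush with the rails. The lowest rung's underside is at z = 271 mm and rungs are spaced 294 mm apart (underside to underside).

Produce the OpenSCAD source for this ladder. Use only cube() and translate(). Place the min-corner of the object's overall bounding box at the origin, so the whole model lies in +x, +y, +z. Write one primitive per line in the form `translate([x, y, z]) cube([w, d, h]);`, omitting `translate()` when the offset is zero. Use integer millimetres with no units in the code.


cube([50, 59, 1888]);
translate([388, 0, 0]) cube([50, 59, 1888]);
translate([50, 0, 271]) cube([338, 59, 21]);
translate([50, 0, 565]) cube([338, 59, 21]);
translate([50, 0, 859]) cube([338, 59, 21]);
translate([50, 0, 1153]) cube([338, 59, 21]);
translate([50, 0, 1447]) cube([338, 59, 21]);
translate([50, 0, 1741]) cube([338, 59, 21]);


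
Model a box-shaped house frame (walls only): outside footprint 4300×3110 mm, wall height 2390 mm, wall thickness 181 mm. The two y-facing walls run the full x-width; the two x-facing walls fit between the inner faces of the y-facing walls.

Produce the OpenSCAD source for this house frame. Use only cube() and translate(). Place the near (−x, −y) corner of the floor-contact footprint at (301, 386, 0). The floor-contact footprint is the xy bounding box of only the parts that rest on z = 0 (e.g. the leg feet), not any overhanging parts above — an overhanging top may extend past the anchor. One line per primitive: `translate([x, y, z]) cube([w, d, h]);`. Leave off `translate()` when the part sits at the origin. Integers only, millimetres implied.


translate([301, 386, 0]) cube([4300, 181, 2390]);
translate([301, 3315, 0]) cube([4300, 181, 2390]);
translate([301, 567, 0]) cube([181, 2748, 2390]);
translate([4420, 567, 0]) cube([181, 2748, 2390]);


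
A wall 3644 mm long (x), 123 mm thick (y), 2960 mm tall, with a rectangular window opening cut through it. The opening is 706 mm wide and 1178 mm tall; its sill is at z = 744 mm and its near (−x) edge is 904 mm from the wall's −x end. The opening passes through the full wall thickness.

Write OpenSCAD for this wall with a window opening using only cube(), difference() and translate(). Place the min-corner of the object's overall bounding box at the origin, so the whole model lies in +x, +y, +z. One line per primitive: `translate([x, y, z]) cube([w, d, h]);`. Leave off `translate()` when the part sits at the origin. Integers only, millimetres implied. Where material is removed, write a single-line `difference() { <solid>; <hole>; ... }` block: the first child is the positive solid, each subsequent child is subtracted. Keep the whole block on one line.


difference() { cube([3644, 123, 2960]); translate([904, 0, 744]) cube([706, 123, 1178]); }


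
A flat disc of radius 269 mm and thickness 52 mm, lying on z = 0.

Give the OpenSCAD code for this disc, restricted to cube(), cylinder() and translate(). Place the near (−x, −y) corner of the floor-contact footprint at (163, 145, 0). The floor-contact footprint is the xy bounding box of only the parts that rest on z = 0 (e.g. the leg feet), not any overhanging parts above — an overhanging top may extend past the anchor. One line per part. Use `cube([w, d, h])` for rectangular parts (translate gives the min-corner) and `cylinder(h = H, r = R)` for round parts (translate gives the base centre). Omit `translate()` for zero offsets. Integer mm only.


translate([432, 414, 0]) cylinder(h = 52, r = 269);


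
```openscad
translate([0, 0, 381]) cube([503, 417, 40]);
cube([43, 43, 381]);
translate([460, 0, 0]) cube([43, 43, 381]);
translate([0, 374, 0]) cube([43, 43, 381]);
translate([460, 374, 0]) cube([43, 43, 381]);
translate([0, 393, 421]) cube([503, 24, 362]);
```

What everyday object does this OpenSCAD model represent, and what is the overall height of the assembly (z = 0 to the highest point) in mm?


A chair. The overall height is 783 mm.

A slab on four corner posts with a tall panel at the back — a chair. The seat slab sits at z = 381 with thickness 40, and the 362 mm backrest starts at the seat top, so the overall height is 381 + 40 + 362 = 783 mm.


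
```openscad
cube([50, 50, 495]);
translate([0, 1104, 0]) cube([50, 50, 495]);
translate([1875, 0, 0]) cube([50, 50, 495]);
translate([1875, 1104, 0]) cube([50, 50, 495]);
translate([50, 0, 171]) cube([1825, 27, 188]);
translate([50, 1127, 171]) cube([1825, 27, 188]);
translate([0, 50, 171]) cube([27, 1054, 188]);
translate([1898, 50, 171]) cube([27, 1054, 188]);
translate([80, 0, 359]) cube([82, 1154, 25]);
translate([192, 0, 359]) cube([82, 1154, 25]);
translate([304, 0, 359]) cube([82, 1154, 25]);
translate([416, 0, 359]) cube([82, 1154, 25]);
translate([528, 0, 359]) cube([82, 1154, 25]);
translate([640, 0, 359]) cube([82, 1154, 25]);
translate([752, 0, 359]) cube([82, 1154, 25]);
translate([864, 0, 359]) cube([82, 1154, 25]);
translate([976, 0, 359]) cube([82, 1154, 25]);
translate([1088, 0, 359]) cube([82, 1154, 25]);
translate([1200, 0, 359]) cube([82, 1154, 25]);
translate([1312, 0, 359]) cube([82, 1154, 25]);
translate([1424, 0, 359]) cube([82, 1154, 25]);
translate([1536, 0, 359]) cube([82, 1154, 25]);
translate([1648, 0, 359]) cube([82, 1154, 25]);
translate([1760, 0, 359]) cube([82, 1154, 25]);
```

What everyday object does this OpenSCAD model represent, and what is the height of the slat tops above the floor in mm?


A bed frame. The slat-top height is 384 mm.

Four posts, four rails, and a row of slats — a bed frame. Slats sit on the rails at z = 171 + 188 = 359; with slat thickness 25, the top is 384 mm.


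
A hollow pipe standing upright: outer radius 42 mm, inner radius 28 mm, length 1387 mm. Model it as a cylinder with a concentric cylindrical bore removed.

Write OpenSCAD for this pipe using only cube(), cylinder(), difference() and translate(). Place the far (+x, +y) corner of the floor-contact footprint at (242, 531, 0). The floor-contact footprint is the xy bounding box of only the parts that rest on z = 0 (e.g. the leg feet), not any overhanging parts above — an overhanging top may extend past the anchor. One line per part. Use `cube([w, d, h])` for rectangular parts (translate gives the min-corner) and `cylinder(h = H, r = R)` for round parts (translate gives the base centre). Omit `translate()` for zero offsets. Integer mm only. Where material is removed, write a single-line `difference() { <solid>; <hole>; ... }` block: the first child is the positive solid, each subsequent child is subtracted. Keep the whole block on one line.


difference() { translate([200, 489, 0]) cylinder(h = 1387, r = 42); translate([200, 489, 0]) cylinder(h = 1387, r = 28); }


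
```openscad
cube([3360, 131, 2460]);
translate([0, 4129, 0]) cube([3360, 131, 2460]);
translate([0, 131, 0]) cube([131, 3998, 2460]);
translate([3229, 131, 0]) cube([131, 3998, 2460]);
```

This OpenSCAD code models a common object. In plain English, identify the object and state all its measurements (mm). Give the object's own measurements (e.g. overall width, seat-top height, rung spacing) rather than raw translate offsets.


The wall frame of a small rectangular building: four walls, each 2460 mm tall and 131 mm thick, enclosing a footprint 3360 mm (x) by 4260 mm (y) outside-to-outside, with no floor or roof. The front and back walls (the −y and +y sides) span the full width; the two side walls fit between them.


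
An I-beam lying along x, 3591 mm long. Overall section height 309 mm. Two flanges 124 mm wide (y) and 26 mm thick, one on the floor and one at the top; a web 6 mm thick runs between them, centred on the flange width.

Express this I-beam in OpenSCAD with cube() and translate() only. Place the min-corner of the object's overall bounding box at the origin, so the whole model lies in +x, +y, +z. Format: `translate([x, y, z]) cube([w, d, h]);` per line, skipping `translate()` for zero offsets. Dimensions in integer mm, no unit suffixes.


cube([3591, 124, 26]);
translate([0, 59, 26]) cube([3591, 6, 257]);
translate([0, 0, 283]) cube([3591, 124, 26]);


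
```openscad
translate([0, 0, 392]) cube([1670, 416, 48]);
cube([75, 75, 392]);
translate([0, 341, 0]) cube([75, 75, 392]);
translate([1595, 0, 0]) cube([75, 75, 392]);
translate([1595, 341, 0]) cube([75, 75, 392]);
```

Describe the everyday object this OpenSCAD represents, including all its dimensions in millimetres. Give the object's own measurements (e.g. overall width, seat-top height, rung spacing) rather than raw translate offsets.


A bench: a 1670×416 mm seat slab, 48 mm thick, top at z = 440 mm, on four 75×75 mm square legs flush with the seat corners and standing on z = 0.


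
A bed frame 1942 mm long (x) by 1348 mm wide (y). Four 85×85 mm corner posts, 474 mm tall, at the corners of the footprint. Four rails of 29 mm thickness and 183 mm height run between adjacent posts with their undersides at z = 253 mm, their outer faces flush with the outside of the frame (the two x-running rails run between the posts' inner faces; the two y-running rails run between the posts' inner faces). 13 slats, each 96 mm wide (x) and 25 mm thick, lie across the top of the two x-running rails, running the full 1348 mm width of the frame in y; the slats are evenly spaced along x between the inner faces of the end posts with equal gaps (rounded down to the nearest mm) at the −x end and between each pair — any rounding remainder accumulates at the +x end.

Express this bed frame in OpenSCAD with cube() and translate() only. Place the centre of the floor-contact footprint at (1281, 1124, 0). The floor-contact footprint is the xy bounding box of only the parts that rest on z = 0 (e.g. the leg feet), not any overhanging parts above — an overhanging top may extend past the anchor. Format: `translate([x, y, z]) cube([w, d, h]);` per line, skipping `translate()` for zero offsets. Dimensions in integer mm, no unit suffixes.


translate([310, 450, 0]) cube([85, 85, 474]);
translate([310, 1713, 0]) cube([85, 85, 474]);
translate([2167, 450, 0]) cube([85, 85, 474]);
translate([2167, 1713, 0]) cube([85, 85, 474]);
translate([395, 450, 253]) cube([1772, 29, 183]);
translate([395, 1769, 253]) cube([1772, 29, 183]);
translate([310, 535, 253]) cube([29, 1178, 183]);
translate([2223, 535, 253]) cube([29, 1178, 183]);
translate([432, 450, 436]) cube([96, 1348, 25]);
translate([565, 450, 436]) cube([96, 1348, 25]);
translate([698, 450, 436]) cube([96, 1348, 25]);
translate([831, 450, 436]) cube([96, 1348, 25]);
translate([964, 450, 436]) cube([96, 1348, 25]);
translate([1097, 450, 436]) cube([96, 1348, 25]);
translate([1230, 450, 436]) cube([96, 1348, 25]);
translate([1363, 450, 436]) cube([96, 1348, 25]);
translate([1496, 450, 436]) cube([96, 1348, 25]);
translate([1629, 450, 436]) cube([96, 1348, 25]);
translate([1762, 450, 436]) cube([96, 1348, 25]);
translate([1895, 450, 436]) cube([96, 1348, 25]);
translate([2028, 450, 436]) cube([96, 1348, 25]);


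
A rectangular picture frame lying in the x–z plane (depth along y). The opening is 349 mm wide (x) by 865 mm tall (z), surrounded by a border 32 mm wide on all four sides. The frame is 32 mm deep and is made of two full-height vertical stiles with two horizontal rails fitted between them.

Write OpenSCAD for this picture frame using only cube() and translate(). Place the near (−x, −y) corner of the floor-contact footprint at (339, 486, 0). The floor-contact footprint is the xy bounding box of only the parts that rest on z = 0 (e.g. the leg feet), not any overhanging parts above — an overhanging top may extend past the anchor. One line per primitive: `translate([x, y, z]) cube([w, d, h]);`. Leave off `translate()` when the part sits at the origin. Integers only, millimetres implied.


translate([339, 486, 0]) cube([32, 32, 929]);
translate([720, 486, 0]) cube([32, 32, 929]);
translate([371, 486, 0]) cube([349, 32, 32]);
translate([371, 486, 897]) cube([349, 32, 32]);
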